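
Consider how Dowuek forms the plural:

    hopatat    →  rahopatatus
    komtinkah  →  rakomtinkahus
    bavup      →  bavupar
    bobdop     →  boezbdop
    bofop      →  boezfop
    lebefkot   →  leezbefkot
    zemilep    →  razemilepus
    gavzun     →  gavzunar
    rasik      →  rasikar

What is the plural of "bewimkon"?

beezwimkon

bavup and bobdop both end in -p yet inflect differently (bavupar, boezbdop), so the final letter is not what conditions the rule; the last vowel is.
"bewimkon" has last vowel 'o'. The stems whose last vowel is 'o' (bobdop → boezbdop, lebefkot → leezbefkot, bofop → boezfop) insert -ez- after the first vowel.
The other patterns: stems whose last vowel is 'i' or 'u' add -ar; stems whose last vowel is 'a' or 'e' add ra- … -us around the stem.
So bewimkon → beezwimkon.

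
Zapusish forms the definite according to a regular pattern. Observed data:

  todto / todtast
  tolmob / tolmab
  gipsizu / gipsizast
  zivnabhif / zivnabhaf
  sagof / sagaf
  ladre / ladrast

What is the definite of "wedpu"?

wedpast

tolmob and todto both have last vowel 'o' yet inflect differently (tolmab, todtast), so the last vowel is not what conditions the rule; whether the stem ends in a vowel or a consonant is.
"wedpu" ends in a vowel. The stems ending in a vowel (gipsizu → gipsizast, todto → todtast, ladre → ladrast) drop the final letter and add -ast.
The other pattern: stems ending in a consonant change the last vowel to 'a'.
So wedpu → wedpast.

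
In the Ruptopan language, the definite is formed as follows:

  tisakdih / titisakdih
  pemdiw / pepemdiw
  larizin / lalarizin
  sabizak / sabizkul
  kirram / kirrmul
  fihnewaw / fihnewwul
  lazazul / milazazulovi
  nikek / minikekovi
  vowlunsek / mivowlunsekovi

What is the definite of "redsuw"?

"redsuw" has last vowel 'u'. The one such stem in the data (lazazul → milazazulovi) adds mi- … -ovi around the stem, so the same rule applies.
The other patterns: stems whose last vowel is 'i' repeat the first consonant+vowel as a prefix; stems whose last vowel is 'a' delete the last vowel and add -ul.
So redsuw → miredsuwovi.

miredsuwovi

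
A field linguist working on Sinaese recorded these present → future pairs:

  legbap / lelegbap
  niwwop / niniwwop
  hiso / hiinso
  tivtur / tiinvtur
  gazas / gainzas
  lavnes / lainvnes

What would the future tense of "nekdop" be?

nenekdop

legbap and gazas both have last vowel 'a' yet inflect differently (lelegbap, gainzas), so the last vowel is not what conditions the rule; the final letter is.
"nekdop" ends in -p. The stems ending in -p (niwwop → niniwwop, legbap → lelegbap) repeat the first consonant+vowel as a prefix.
The other pattern: stems ending in -o, -r or -s insert -in- after the first vowel.
So nekdop → nenekdop.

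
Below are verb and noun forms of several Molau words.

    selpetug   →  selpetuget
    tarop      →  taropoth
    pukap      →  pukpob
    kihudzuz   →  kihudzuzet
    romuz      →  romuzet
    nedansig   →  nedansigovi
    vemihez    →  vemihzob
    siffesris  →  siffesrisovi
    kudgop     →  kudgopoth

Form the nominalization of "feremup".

"feremup" has last vowel 'u'. The stems whose last vowel is 'u' (selpetug → selpetuget, romuz → romuzet, kihudzuz → kihudzuzet) add -et.
The other patterns: stems whose last vowel is 'i' add -ovi; stems whose last vowel is 'o' add -oth; stems whose last vowel is 'a' or 'e' delete the last vowel and add -ob.
So feremup → feremupet.

feremupet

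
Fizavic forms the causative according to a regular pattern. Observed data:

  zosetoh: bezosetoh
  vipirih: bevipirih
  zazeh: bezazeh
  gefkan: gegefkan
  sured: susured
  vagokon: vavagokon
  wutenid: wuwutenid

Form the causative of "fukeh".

befukeh

vipirih and wutenid both have last vowel 'i' yet inflect differently (bevipirih, wuwutenid), so the last vowel is not what conditions the rule; the final letter is.
"fukeh" ends in -h. The stems ending in -h (zazeh → bezazeh, vipirih → bevipirih, zosetoh → bezosetoh) add the prefix be-.
The other pattern: stems ending in -d or -n repeat the first consonant+vowel as a prefix.
So fukeh → befukeh.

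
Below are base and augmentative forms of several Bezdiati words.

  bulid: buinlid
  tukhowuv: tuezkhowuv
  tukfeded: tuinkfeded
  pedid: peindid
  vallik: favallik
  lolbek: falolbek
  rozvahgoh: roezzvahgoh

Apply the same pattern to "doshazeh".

pedid and vallik both have last vowel 'i' yet inflect differently (peindid, favallik), so the last vowel is not what conditions the rule; the final letter is.
"doshazeh" ends in -h. The one such stem in the data (rozvahgoh → roezzvahgoh) inserts -ez- after the first vowel (as does tukhowuv), so the same rule applies.
The other patterns: stems ending in -d insert -in- after the first vowel; stems ending in -k add the prefix fa-.
So doshazeh → doezshazeh.

doezshazeh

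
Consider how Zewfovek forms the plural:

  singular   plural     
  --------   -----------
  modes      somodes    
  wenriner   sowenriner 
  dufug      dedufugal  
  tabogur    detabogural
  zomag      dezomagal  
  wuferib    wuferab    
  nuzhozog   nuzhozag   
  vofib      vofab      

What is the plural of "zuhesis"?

wenriner and tabogur both end in -r yet inflect differently (sowenriner, detabogural), so the final letter is not what conditions the rule; the last vowel is.
"zuhesis" has last vowel 'i'. The stems whose last vowel is 'i' (wuferib → wuferab, vofib → vofab) change the last vowel to 'a'.
The other patterns: stems whose last vowel is 'e' add the prefix so-; stems whose last vowel is 'a' or 'u' add de- … -al around the stem.
So zuhesis → zuhesas.

zuhesas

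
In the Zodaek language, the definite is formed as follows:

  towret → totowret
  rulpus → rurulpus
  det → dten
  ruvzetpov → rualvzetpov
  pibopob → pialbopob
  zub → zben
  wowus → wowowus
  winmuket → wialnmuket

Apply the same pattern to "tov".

tven

"tov" has 1 vowel. The stems with 1 vowel (zub → zben, det → dten) delete the last vowel and add -en.
So tov → tven.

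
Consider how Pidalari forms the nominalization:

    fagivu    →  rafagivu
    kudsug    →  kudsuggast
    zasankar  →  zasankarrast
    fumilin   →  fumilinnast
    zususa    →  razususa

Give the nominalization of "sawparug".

sawparuggast

"sawparug" ends in a consonant. The stems ending in a consonant (zasankar → zasankarrast, kudsug → kudsuggast, fumilin → fumilinnast) double the final consonant and add -ast.
The other pattern: stems ending in a vowel add the prefix ra-.
So sawparug → sawparuggast.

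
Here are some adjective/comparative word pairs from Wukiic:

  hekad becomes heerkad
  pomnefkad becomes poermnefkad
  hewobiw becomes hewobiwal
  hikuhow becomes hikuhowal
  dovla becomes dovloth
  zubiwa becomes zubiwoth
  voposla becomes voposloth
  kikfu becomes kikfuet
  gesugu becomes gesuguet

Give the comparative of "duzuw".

hekad and dovla both have last vowel 'a' yet inflect differently (heerkad, dovloth), so the last vowel is not what conditions the rule; the final letter is.
"duzuw" ends in -w. The stems ending in -w (hewobiw → hewobiwal, hikuhow → hikuhowal) add -al.
So duzuw → duzuwal.

duzuwal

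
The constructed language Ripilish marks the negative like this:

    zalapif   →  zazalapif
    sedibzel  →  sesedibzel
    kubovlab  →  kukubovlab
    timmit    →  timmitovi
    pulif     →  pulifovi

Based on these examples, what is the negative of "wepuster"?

zalapif and pulif both end in -f yet inflect differently (zazalapif, pulifovi), so the final letter is not what conditions the rule; the number of vowels is.
"wepuster" has 3 vowels. The stems with 3 vowels (zalapif → zazalapif, sedibzel → sesedibzel, kubovlab → kukubovlab) repeat the first consonant+vowel as a prefix.
The other pattern: stems with 2 vowels add -ovi.
So wepuster → wewepuster.

wewepuster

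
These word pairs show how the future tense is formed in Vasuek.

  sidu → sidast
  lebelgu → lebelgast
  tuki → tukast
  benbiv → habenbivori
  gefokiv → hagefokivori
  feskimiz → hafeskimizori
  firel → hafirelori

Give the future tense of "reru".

tuki and benbiv both have last vowel 'i' yet inflect differently (tukast, habenbivori), so the last vowel is not what conditions the rule; whether the stem ends in a vowel or a consonant is.
"reru" ends in a vowel. The stems ending in a vowel (sidu → sidast, lebelgu → lebelgast, tuki → tukast) drop the final letter and add -ast.
So reru → rerast.

rerast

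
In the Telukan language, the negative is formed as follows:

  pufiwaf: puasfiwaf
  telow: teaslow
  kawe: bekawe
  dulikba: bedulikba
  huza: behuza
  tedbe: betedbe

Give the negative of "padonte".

bepadonte

pufiwaf and dulikba both have last vowel 'a' yet inflect differently (puasfiwaf, bedulikba), so the last vowel is not what conditions the rule; whether the stem ends in a vowel or a consonant is.
"padonte" ends in a vowel. The stems ending in a vowel (kawe → bekawe, dulikba → bedulikba, huza → behuza) add the prefix be-.
So padonte → bepadonte.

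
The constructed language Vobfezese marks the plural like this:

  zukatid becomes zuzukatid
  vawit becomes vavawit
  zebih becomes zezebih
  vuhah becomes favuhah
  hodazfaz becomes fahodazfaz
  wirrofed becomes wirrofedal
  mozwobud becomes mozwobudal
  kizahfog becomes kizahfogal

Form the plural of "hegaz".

zebih and vuhah both end in -h yet inflect differently (zezebih, favuhah), so the final letter is not what conditions the rule; the last vowel is.
"hegaz" has last vowel 'a'. The stems whose last vowel is 'a' (vuhah → favuhah, hodazfaz → fahodazfaz) add the prefix fa-.
So hegaz → fahegaz.

fahegaz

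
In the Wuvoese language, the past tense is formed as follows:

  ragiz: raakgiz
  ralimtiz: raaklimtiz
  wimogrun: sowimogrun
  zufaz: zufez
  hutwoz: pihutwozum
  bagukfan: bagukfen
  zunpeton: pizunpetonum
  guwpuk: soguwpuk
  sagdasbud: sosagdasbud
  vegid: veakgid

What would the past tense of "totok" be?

zunpeton and bagukfan both end in -n yet inflect differently (pizunpetonum, bagukfen), so the final letter is not what conditions the rule; the last vowel is.
"totok" has last vowel 'o'. The stems whose last vowel is 'o' (zunpeton → pizunpetonum, hutwoz → pihutwozum) add pi- … -um around the stem.
The other patterns: stems whose last vowel is 'a' change the last vowel to 'e'; stems whose last vowel is 'u' add the prefix so-; stems whose last vowel is 'i' insert -ak- after the first vowel.
So totok → pitotokum.

pitotokum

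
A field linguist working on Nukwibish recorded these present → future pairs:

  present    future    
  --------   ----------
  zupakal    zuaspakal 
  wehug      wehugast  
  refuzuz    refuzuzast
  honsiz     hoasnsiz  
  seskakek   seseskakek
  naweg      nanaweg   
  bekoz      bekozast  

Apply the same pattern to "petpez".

pepetpez

"petpez" has last vowel 'e'. The stems whose last vowel is 'e' (seskakek → seseskakek, naweg → nanaweg) repeat the first consonant+vowel as a prefix.
So petpez → pepetpez.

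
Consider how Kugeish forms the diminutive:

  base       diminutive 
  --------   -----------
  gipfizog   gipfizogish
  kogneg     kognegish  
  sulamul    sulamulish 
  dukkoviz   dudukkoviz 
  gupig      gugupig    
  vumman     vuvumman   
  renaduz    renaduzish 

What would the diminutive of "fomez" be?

fomezish

"fomez" has last vowel 'e'. The one such stem in the data (kogneg → kognegish) adds -ish, so the same rule applies.
So fomez → fomezish.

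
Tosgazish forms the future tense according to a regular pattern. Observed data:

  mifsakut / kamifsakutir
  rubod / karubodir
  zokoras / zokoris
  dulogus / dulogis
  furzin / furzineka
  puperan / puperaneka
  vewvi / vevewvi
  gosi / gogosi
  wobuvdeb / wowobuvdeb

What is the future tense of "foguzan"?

foguzaneka

mifsakut and dulogus both have last vowel 'u' yet inflect differently (kamifsakutir, dulogis), so the last vowel is not what conditions the rule; the final letter is.
"foguzan" ends in -n. The stems ending in -n (furzin → furzineka, puperan → puperaneka) add -eka.
The other patterns: stems ending in -d or -t add ka- … -ir around the stem; stems ending in -s change the last vowel to 'i'; stems ending in -b or -i repeat the first consonant+vowel as a prefix.
So foguzan → foguzaneka.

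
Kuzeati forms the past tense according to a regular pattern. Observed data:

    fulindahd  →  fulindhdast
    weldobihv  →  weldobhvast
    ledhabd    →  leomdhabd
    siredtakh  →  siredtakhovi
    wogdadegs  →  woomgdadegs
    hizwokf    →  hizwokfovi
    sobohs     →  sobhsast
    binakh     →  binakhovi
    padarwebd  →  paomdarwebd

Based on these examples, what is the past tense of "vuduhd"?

sobohs and wogdadegs both end in -s yet inflect differently (sobhsast, woomgdadegs), so the final letter is not what conditions the rule; the second-to-last letter is.
"vuduhd" has second-to-last letter 'h'. The stems whose second-to-last letter is 'h' (sobohs → sobhsast, weldobihv → weldobhvast, fulindahd → fulindhdast) delete the last vowel and add -ast.
So vuduhd → vudhdast.

vudhdast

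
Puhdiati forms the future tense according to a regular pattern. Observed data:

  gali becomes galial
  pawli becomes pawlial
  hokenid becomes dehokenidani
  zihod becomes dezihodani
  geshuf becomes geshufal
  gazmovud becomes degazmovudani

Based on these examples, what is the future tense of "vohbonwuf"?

vohbonwufal

"vohbonwuf" ends in -f. The one such stem in the data (geshuf → geshufal) adds -al, so the same rule applies.
So vohbonwuf → vohbonwufal.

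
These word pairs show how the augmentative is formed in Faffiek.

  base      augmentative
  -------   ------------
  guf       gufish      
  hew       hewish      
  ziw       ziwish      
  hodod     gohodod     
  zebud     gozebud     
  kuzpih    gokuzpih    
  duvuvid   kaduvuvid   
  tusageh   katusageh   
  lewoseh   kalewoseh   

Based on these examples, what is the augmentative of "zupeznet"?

kazupeznet

hodod and duvuvid both end in -d yet inflect differently (gohodod, kaduvuvid), so the final letter is not what conditions the rule; the number of vowels is.
"zupeznet" has 3 vowels. The stems with 3 vowels (duvuvid → kaduvuvid, tusageh → katusageh, lewoseh → kalewoseh) add the prefix ka-.
The other patterns: stems with 1 vowel add -ish; stems with 2 vowels add the prefix go-.
So zupeznet → kazupeznet.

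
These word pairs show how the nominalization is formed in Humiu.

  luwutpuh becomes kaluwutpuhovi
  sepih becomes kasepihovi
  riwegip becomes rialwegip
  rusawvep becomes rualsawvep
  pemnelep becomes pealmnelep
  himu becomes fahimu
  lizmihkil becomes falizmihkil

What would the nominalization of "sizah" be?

kasizahovi

sepih and riwegip both have last vowel 'i' yet inflect differently (kasepihovi, rialwegip), so the last vowel is not what conditions the rule; the final letter is.
"sizah" ends in -h. The stems ending in -h (luwutpuh → kaluwutpuhovi, sepih → kasepihovi) add ka- … -ovi around the stem.
So sizah → kasizahovi.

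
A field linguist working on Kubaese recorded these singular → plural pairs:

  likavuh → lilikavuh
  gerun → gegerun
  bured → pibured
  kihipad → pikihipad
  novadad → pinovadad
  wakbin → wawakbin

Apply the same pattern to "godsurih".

bured and wakbin both have 2 vowels yet inflect differently (pibured, wawakbin), so the number of vowels is not what conditions the rule; the final letter is.
"godsurih" ends in -h. The one such stem in the data (likavuh → lilikavuh) repeats the first consonant+vowel as a prefix (as do wakbin, gerun), so the same rule applies.
So godsurih → gogodsurih.

gogodsurih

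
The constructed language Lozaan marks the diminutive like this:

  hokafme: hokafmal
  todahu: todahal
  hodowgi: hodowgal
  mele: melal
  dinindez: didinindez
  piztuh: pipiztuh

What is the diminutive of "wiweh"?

wiwiweh

hokafme and dinindez both have last vowel 'e' yet inflect differently (hokafmal, didinindez), so the last vowel is not what conditions the rule; whether the stem ends in a vowel or a consonant is.
"wiweh" ends in a consonant. The stems ending in a consonant (dinindez → didinindez, piztuh → pipiztuh) repeat the first consonant+vowel as a prefix.
So wiweh → wiwiweh.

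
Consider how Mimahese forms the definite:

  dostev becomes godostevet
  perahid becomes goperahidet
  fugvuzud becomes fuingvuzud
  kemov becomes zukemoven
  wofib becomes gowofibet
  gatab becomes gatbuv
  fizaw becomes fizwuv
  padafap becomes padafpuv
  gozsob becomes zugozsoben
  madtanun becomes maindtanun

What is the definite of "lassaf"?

perahid and fugvuzud both end in -d yet inflect differently (goperahidet, fuingvuzud), so the final letter is not what conditions the rule; the last vowel is.
"lassaf" has last vowel 'a'. The stems whose last vowel is 'a' (gatab → gatbuv, fizaw → fizwuv, padafap → padafpuv) delete the last vowel and add -uv.
So lassaf → lassfuv.

lassfuv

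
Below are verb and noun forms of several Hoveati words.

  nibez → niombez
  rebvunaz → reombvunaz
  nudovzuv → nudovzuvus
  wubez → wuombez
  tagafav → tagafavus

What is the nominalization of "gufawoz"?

"gufawoz" ends in -z. The stems ending in -z (wubez → wuombez, rebvunaz → reombvunaz, nibez → niombez) insert -om- after the first vowel.
The other pattern: stems ending in -v add -us.
So gufawoz → guomfawoz.

guomfawoz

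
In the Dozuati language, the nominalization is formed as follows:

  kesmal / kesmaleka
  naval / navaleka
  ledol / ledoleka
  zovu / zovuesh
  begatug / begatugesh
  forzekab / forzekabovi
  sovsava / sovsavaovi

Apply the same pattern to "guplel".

kesmal and forzekab both have last vowel 'a' yet inflect differently (kesmaleka, forzekabovi), so the last vowel is not what conditions the rule; the final letter is.
"guplel" ends in -l. The stems ending in -l (kesmal → kesmaleka, naval → navaleka, ledol → ledoleka) add -eka.
So guplel → gupleleka.

gupleleka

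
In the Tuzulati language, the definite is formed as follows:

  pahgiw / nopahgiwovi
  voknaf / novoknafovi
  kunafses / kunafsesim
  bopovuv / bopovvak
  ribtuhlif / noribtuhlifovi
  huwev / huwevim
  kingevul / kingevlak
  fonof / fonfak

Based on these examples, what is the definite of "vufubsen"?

vufubsenim

huwev and bopovuv both end in -v yet inflect differently (huwevim, bopovvak), so the final letter is not what conditions the rule; the last vowel is.
"vufubsen" has last vowel 'e'. The stems whose last vowel is 'e' (huwev → huwevim, kunafses → kunafsesim) add -im.
So vufubsen → vufubsenim.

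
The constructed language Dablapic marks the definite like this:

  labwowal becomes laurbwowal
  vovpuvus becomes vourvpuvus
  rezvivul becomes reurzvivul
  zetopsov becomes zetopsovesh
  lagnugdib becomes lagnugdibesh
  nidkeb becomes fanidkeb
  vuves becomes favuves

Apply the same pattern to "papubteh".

fapapubteh

lagnugdib and nidkeb both end in -b yet inflect differently (lagnugdibesh, fanidkeb), so the final letter is not what conditions the rule; the last vowel is.
"papubteh" has last vowel 'e'. The stems whose last vowel is 'e' (nidkeb → fanidkeb, vuves → favuves) add the prefix fa-.
The other patterns: stems whose last vowel is 'a' or 'u' insert -ur- after the first vowel; stems whose last vowel is 'i' or 'o' add -esh.
So papubteh → fapapubteh.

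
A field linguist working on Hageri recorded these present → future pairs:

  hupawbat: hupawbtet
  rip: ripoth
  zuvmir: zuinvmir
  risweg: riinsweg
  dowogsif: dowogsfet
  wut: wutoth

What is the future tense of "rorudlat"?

rorudltet

"rorudlat" has 3 vowels. The stems with 3 vowels (hupawbat → hupawbtet, dowogsif → dowogsfet) delete the last vowel and add -et.
The other patterns: stems with 1 vowel add -oth; stems with 2 vowels insert -in- after the first vowel.
So rorudlat → rorudltet.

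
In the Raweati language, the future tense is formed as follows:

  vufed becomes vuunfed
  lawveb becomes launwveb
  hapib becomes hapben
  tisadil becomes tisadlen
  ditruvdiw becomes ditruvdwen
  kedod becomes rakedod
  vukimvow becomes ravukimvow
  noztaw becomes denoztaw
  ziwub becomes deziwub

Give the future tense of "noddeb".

nounddeb

lawveb and hapib both end in -b yet inflect differently (launwveb, hapben), so the final letter is not what conditions the rule; the last vowel is.
"noddeb" has last vowel 'e'. The stems whose last vowel is 'e' (vufed → vuunfed, lawveb → launwveb) insert -un- after the first vowel.
The other patterns: stems whose last vowel is 'i' delete the last vowel and add -en; stems whose last vowel is 'o' add the prefix ra-; stems whose last vowel is 'a' or 'u' add the prefix de-.
So noddeb → nounddeb.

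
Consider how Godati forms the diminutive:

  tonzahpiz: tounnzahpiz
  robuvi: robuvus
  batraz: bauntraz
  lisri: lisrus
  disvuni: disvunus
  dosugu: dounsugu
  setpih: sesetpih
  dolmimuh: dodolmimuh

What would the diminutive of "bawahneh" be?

babawahneh

robuvi and setpih both have last vowel 'i' yet inflect differently (robuvus, sesetpih), so the last vowel is not what conditions the rule; the final letter is.
"bawahneh" ends in -h. The stems ending in -h (dolmimuh → dodolmimuh, setpih → sesetpih) repeat the first consonant+vowel as a prefix.
So bawahneh → babawahneh.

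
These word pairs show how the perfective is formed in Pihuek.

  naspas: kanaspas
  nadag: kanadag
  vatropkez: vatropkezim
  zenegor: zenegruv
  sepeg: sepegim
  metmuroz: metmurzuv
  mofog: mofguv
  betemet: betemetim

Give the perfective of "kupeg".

metmuroz and vatropkez both end in -z yet inflect differently (metmurzuv, vatropkezim), so the final letter is not what conditions the rule; the last vowel is.
"kupeg" has last vowel 'e'. The stems whose last vowel is 'e' (vatropkez → vatropkezim, sepeg → sepegim, betemet → betemetim) add -im.
The other patterns: stems whose last vowel is 'o' delete the last vowel and add -uv; stems whose last vowel is 'a' add the prefix ka-.
So kupeg → kupegim.

kupegim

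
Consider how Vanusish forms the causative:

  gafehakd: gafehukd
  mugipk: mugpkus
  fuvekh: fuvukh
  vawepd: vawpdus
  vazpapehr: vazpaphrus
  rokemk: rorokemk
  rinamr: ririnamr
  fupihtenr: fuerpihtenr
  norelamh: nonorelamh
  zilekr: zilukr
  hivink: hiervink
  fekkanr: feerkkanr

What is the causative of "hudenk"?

"hudenk" has second-to-last letter 'n'. The stems whose second-to-last letter is 'n' (hivink → hiervink, fupihtenr → fuerpihtenr, fekkanr → feerkkanr) insert -er- after the first vowel.
The other patterns: stems whose second-to-last letter is 'k' change the last vowel to 'u'; stems whose second-to-last letter is 'm' repeat the first consonant+vowel as a prefix; stems whose second-to-last letter is 'h' or 'p' delete the last vowel and add -us.
So hudenk → huerdenk.

huerdenk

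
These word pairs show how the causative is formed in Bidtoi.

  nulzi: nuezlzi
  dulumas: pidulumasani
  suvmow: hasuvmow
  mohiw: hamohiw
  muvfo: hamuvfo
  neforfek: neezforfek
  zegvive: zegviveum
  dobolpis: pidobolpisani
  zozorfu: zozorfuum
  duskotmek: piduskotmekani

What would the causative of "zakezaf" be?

duskotmek and neforfek both end in -k yet inflect differently (piduskotmekani, neezforfek), so the final letter is not what conditions the rule; the first letter is.
"zakezaf" begins with z-. The stems beginning with z- (zegvive → zegviveum, zozorfu → zozorfuum) add -um.
The other patterns: stems beginning with d- add pi- … -ani around the stem; stems beginning with m- or s- add the prefix ha-; stems beginning with n- insert -ez- after the first vowel.
So zakezaf → zakezafum.

zakezafum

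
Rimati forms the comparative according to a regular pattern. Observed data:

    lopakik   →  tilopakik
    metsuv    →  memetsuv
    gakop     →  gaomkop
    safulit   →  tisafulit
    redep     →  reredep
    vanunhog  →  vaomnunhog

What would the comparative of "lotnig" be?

"lotnig" has last vowel 'i'. The stems whose last vowel is 'i' (safulit → tisafulit, lopakik → tilopakik) add the prefix ti-.
The other patterns: stems whose last vowel is 'o' insert -om- after the first vowel; stems whose last vowel is 'e' or 'u' repeat the first consonant+vowel as a prefix.
So lotnig → tilotnig.

tilotnig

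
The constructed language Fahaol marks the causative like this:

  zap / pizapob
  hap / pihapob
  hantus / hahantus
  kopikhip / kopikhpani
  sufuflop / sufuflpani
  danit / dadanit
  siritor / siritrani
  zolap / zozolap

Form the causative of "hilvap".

"hilvap" has 2 vowels. The stems with 2 vowels (hantus → hahantus, zolap → zozolap, danit → dadanit) repeat the first consonant+vowel as a prefix.
So hilvap → hihilvap.

hihilvap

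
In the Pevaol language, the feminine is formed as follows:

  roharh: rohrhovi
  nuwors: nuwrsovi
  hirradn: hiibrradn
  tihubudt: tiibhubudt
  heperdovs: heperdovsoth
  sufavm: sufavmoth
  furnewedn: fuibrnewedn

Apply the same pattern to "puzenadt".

heperdovs and nuwors both end in -s yet inflect differently (heperdovsoth, nuwrsovi), so the final letter is not what conditions the rule; the second-to-last letter is.
"puzenadt" has second-to-last letter 'd'. The stems whose second-to-last letter is 'd' (furnewedn → fuibrnewedn, hirradn → hiibrradn, tihubudt → tiibhubudt) insert -ib- after the first vowel.
The other patterns: stems whose second-to-last letter is 'v' add -oth; stems whose second-to-last letter is 'r' delete the last vowel and add -ovi.
So puzenadt → puibzenadt.

puibzenadt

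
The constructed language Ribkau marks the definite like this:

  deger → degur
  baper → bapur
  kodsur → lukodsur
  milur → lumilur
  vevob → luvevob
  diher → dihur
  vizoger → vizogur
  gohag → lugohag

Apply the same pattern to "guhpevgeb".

diher and milur both end in -r yet inflect differently (dihur, lumilur), so the final letter is not what conditions the rule; the last vowel is.
"guhpevgeb" has last vowel 'e'. The stems whose last vowel is 'e' (diher → dihur, vizoger → vizogur, deger → degur) change the last vowel to 'u'.
The other pattern: stems whose last vowel is 'a', 'o' or 'u' add the prefix lu-.
So guhpevgeb → guhpevgub.

guhpevgub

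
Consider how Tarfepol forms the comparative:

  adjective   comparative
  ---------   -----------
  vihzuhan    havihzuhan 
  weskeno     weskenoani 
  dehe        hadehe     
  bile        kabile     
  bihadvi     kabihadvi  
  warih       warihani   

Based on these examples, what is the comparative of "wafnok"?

wafnokani

bile and dehe both end in -e yet inflect differently (kabile, hadehe), so the final letter is not what conditions the rule; the first letter is.
"wafnok" begins with w-. The stems beginning with w- (weskeno → weskenoani, warih → warihani) add -ani.
The other patterns: stems beginning with b- add the prefix ka-; stems beginning with d- or v- add the prefix ha-.
So wafnok → wafnokani.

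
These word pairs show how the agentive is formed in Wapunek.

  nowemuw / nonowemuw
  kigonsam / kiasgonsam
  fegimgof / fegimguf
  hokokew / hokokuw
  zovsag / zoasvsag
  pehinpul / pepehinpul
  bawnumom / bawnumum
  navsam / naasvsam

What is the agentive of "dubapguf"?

"dubapguf" has last vowel 'u'. The stems whose last vowel is 'u' (pehinpul → pepehinpul, nowemuw → nonowemuw) repeat the first consonant+vowel as a prefix.
So dubapguf → dudubapguf.

dudubapguf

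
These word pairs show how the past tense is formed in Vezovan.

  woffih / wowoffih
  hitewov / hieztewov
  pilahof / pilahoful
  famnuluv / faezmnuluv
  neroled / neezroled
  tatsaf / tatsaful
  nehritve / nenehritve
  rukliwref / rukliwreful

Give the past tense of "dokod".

rukliwref and nehritve both have last vowel 'e' yet inflect differently (rukliwreful, nenehritve), so the last vowel is not what conditions the rule; the final letter is.
"dokod" ends in -d. The one such stem in the data (neroled → neezroled) inserts -ez- after the first vowel (as do hitewov, famnuluv), so the same rule applies.
The other patterns: stems ending in -f add -ul; stems ending in -e or -h repeat the first consonant+vowel as a prefix.
So dokod → doezkod.

doezkod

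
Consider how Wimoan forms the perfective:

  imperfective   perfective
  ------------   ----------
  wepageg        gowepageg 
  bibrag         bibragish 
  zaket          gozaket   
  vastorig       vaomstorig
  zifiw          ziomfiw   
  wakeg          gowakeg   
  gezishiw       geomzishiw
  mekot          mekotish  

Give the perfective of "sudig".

suomdig

wepageg and vastorig both end in -g yet inflect differently (gowepageg, vaomstorig), so the final letter is not what conditions the rule; the last vowel is.
"sudig" has last vowel 'i'. The stems whose last vowel is 'i' (zifiw → ziomfiw, vastorig → vaomstorig, gezishiw → geomzishiw) insert -om- after the first vowel.
So sudig → suomdig.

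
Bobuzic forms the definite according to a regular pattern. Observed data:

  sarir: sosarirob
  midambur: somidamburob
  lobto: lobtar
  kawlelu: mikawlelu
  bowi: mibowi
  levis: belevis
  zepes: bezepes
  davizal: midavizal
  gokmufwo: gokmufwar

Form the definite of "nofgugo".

nofgugar

levis and sarir both have last vowel 'i' yet inflect differently (belevis, sosarirob), so the last vowel is not what conditions the rule; the final letter is.
"nofgugo" ends in -o. The stems ending in -o (lobto → lobtar, gokmufwo → gokmufwar) drop the final letter and add -ar.
So nofgugo → nofgugar.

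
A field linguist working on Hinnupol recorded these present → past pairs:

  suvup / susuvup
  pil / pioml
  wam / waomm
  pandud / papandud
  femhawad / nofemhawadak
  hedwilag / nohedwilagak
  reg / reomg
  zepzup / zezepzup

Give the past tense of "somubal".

reg and hedwilag both end in -g yet inflect differently (reomg, nohedwilagak), so the final letter is not what conditions the rule; the number of vowels is.
"somubal" has 3 vowels. The stems with 3 vowels (hedwilag → nohedwilagak, femhawad → nofemhawadak) add no- … -ak around the stem.
The other patterns: stems with 1 vowel insert -om- after the first vowel; stems with 2 vowels repeat the first consonant+vowel as a prefix.
So somubal → nosomubalak.

nosomubalak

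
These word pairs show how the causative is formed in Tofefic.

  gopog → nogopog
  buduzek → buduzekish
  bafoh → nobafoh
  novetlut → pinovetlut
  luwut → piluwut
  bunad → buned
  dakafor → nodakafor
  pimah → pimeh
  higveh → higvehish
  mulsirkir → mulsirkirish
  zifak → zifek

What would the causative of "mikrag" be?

"mikrag" has last vowel 'a'. The stems whose last vowel is 'a' (bunad → buned, zifak → zifek, pimah → pimeh) change the last vowel to 'e'.
So mikrag → mikreg.

mikreg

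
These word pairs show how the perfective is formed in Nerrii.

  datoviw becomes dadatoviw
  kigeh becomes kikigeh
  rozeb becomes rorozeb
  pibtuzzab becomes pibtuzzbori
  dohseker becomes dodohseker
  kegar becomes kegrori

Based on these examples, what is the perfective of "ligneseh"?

pibtuzzab and rozeb both end in -b yet inflect differently (pibtuzzbori, rorozeb), so the final letter is not what conditions the rule; the last vowel is.
"ligneseh" has last vowel 'e'. The stems whose last vowel is 'e' (rozeb → rorozeb, kigeh → kikigeh, dohseker → dodohseker) repeat the first consonant+vowel as a prefix.
The other pattern: stems whose last vowel is 'a' delete the last vowel and add -ori.
So ligneseh → liligneseh.

liligneseh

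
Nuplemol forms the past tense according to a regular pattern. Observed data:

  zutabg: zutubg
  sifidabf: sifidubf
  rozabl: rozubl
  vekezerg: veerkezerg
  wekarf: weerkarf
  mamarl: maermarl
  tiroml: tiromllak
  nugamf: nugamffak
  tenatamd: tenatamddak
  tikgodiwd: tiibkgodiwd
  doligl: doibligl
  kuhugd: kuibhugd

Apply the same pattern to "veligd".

veibligd

"veligd" has second-to-last letter 'g'. The stems whose second-to-last letter is 'g' (doligl → doibligl, kuhugd → kuibhugd) insert -ib- after the first vowel.
So veligd → veibligd.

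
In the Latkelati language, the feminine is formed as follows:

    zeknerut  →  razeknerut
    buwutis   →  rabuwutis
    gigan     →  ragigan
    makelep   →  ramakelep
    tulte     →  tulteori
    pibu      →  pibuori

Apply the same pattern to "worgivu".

makelep and tulte both have last vowel 'e' yet inflect differently (ramakelep, tulteori), so the last vowel is not what conditions the rule; whether the stem ends in a vowel or a consonant is.
"worgivu" ends in a vowel. The stems ending in a vowel (tulte → tulteori, pibu → pibuori) add -ori.
The other pattern: stems ending in a consonant add the prefix ra-.
So worgivu → worgivuori.

worgivuori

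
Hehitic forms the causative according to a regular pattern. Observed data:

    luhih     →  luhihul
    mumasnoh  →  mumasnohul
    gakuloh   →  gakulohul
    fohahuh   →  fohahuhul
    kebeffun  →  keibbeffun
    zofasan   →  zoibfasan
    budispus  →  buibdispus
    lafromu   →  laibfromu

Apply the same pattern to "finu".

fiibnu

"finu" ends in -u. The one such stem in the data (lafromu → laibfromu) inserts -ib- after the first vowel (as do kebeffun, zofasan), so the same rule applies.
The other pattern: stems ending in -h add -ul.
So finu → fiibnu.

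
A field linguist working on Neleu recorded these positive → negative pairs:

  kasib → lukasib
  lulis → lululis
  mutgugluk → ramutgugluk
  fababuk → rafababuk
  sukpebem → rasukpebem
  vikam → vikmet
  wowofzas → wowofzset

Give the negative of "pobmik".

lupobmik

sukpebem and vikam both end in -m yet inflect differently (rasukpebem, vikmet), so the final letter is not what conditions the rule; the last vowel is.
"pobmik" has last vowel 'i'. The stems whose last vowel is 'i' (kasib → lukasib, lulis → lululis) add the prefix lu-.
So pobmik → lupobmik.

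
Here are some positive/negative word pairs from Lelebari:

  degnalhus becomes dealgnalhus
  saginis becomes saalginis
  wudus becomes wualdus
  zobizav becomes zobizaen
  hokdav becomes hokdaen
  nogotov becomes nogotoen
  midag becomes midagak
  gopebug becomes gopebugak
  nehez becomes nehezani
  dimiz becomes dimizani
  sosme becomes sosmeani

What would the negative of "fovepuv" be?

fovepuen

zobizav and midag both have last vowel 'a' yet inflect differently (zobizaen, midagak), so the last vowel is not what conditions the rule; the final letter is.
"fovepuv" ends in -v. The stems ending in -v (zobizav → zobizaen, hokdav → hokdaen, nogotov → nogotoen) drop the final letter and add -en.
The other patterns: stems ending in -s insert -al- after the first vowel; stems ending in -g add -ak; stems ending in -e or -z add -ani.
So fovepuv → fovepuen.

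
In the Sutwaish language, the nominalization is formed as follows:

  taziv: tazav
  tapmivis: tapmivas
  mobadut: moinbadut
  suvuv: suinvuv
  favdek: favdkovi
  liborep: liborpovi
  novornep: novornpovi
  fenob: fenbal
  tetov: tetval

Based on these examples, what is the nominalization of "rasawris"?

rasawras

taziv and suvuv both end in -v yet inflect differently (tazav, suinvuv), so the final letter is not what conditions the rule; the last vowel is.
"rasawris" has last vowel 'i'. The stems whose last vowel is 'i' (taziv → tazav, tapmivis → tapmivas) change the last vowel to 'a'.
So rasawris → rasawras.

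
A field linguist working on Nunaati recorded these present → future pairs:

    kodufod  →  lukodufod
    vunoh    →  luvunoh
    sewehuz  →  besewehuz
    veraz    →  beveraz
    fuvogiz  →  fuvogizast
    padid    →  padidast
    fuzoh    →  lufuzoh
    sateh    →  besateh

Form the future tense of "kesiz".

kodufod and padid both end in -d yet inflect differently (lukodufod, padidast), so the final letter is not what conditions the rule; the last vowel is.
"kesiz" has last vowel 'i'. The stems whose last vowel is 'i' (padid → padidast, fuvogiz → fuvogizast) add -ast.
The other patterns: stems whose last vowel is 'o' add the prefix lu-; stems whose last vowel is 'a', 'e' or 'u' add the prefix be-.
So kesiz → kesizast.

kesizast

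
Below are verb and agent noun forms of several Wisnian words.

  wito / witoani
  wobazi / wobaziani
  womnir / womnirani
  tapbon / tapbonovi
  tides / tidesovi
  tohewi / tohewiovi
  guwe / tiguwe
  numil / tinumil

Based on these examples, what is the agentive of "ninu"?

tininu

wobazi and tohewi both end in -i yet inflect differently (wobaziani, tohewiovi), so the final letter is not what conditions the rule; the first letter is.
"ninu" begins with n-. The one such stem in the data (numil → tinumil) adds the prefix ti-, so the same rule applies.
So ninu → tininu.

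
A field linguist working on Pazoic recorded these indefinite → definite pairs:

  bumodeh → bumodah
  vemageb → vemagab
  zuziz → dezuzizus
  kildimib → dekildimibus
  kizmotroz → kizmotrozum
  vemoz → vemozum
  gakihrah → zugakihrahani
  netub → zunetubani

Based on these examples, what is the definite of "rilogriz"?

derilogrizus

"rilogriz" has last vowel 'i'. The stems whose last vowel is 'i' (zuziz → dezuzizus, kildimib → dekildimibus) add de- … -us around the stem.
So rilogriz → derilogrizus.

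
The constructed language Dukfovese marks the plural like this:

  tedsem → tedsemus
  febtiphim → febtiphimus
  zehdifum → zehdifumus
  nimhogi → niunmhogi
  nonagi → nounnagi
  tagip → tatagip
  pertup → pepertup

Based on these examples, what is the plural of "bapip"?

babapip

"bapip" ends in -p. The stems ending in -p (tagip → tatagip, pertup → pepertup) repeat the first consonant+vowel as a prefix.
So bapip → babapip.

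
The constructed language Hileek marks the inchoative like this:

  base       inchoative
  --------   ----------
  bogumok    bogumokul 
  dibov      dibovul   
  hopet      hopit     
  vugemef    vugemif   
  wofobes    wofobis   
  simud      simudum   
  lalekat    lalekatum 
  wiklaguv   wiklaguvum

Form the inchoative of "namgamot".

"namgamot" has last vowel 'o'. The stems whose last vowel is 'o' (bogumok → bogumokul, dibov → dibovul) add -ul.
The other patterns: stems whose last vowel is 'e' change the last vowel to 'i'; stems whose last vowel is 'a' or 'u' add -um.
So namgamot → namgamotul.

namgamotul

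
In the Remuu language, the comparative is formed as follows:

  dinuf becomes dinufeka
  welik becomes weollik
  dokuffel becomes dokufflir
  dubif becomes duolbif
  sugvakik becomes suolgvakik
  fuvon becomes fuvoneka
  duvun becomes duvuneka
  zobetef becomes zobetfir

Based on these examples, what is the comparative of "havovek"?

havovkir

zobetef and dubif both end in -f yet inflect differently (zobetfir, duolbif), so the final letter is not what conditions the rule; the last vowel is.
"havovek" has last vowel 'e'. The stems whose last vowel is 'e' (zobetef → zobetfir, dokuffel → dokufflir) delete the last vowel and add -ir.
The other patterns: stems whose last vowel is 'i' insert -ol- after the first vowel; stems whose last vowel is 'o' or 'u' add -eka.
So havovek → havovkir.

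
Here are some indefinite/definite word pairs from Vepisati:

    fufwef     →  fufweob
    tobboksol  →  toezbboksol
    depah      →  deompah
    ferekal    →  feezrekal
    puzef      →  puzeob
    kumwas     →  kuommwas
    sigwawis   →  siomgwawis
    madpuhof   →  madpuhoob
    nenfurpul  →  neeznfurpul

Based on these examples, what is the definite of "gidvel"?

giezdvel

tobboksol and madpuhof both have last vowel 'o' yet inflect differently (toezbboksol, madpuhoob), so the last vowel is not what conditions the rule; the final letter is.
"gidvel" ends in -l. The stems ending in -l (tobboksol → toezbboksol, nenfurpul → neeznfurpul, ferekal → feezrekal) insert -ez- after the first vowel.
The other patterns: stems ending in -f drop the final letter and add -ob; stems ending in -h or -s insert -om- after the first vowel.
So gidvel → giezdvel.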